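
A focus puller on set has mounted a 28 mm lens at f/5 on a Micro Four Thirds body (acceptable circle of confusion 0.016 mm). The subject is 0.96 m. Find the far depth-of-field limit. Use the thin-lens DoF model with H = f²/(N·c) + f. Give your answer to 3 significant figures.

Hyperfocal distance H = f²/(N·c) + f = 28²/(5 × 0.016) + 28 = 784/0.08 + 28 ≈ 9828.0 mm ≈ 9.828 m.
Far limit Df = s·(H − f)/(H − s) = 960 × (9828.0 − 28) / (9828.0 − 960) = 960 × 9800.0 / 8868.0 ≈ 1060.9 mm ≈ 1.06 m.

1.06 m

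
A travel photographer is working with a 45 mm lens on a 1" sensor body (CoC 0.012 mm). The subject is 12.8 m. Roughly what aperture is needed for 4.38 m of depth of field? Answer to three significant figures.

f/2.20

Write h = H − f = f²/(N·c). The thin-lens limits are Dn = s·h/(h + (s−f)) and Df = s·h/(h − (s−f)), so DoF = Df − Dn = 2·s·(s−f)·h / (h² − (s−f)²).
That is a quadratic in h: DoF·h² − 2·s·(s−f)·h − DoF·(s−f)² = 0 ⇒ h = (s−f)·(s + √(s² + DoF²)) / DoF = 12755 × (12800 + √(12800² + 4380²)) / 4380 = 12755 × (12800 + 13528.7) / 4380 ≈ 76672 mm.
Then N = f²/(c·h) = 45² / (0.012 × 76672) = 2025 / 920.06 ≈ 2.20.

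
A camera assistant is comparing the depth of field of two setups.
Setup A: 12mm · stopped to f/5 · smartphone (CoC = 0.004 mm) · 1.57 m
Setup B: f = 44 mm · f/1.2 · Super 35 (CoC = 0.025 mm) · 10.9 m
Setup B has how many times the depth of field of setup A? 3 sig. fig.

Setup A: H = 12²/(5×0.004) + 12 ≈ 7212.0 mm; DoF = Df − Dn = 2003.54 − 1290.71 ≈ 712.83 mm.
Setup B: H = 44²/(1.2×0.025) + 44 ≈ 64577.3 mm; DoF = Df − Dn = 13104.5 − 9330.4 ≈ 3774.1 mm.
Ratio = 3774.1 / 712.83 ≈ 5.29.

5.29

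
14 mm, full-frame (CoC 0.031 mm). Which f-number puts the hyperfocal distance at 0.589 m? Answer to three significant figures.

Rearrange H = f²/(N·c) + f for N: N = f² / ((H − f)·c).
N = 14² / ((589 − 14) × 0.031) = 196 / 17.82 ≈ 11.

f/11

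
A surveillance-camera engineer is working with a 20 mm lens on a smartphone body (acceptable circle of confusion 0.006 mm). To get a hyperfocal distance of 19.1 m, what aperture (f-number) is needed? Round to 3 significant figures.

f/3.49

Rearrange H = f²/(N·c) + f for N: N = f² / ((H − f)·c).
N = 20² / ((19100 − 20) × 0.006) = 400 / 114.5 ≈ 3.49.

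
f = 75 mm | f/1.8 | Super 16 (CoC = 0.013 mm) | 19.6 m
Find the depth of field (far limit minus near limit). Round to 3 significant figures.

Hyperfocal distance H = f²/(N·c) + f = 75²/(1.8 × 0.013) + 75 = 5625/0.0234 + 75 ≈ 240459.6 mm ≈ 240.5 m.
Near limit Dn = s·(H − f)/(H + s − 2f) = 19600 × (240459.6 − 75) / (240459.6 + 19600 − 2 × 75) = 19600 × 240384.6 / 259909.6 ≈ 18127.6 mm.
Far limit Df = s·(H − f)/(H − s) = 19600 × (240459.6 − 75) / (240459.6 − 19600) = 19600 × 240384.6 / 220859.6 ≈ 21332.7 mm.
Depth of field = Df − Dn = 21332.7 − 18127.6 ≈ 3205.1 mm ≈ 3.21 m.

3.21 m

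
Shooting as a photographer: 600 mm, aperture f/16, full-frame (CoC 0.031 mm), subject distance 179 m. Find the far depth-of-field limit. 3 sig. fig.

237 m

Hyperfocal distance H = f²/(N·c) + f = 600²/(16 × 0.031) + 600 = 360000/0.496 + 600 ≈ 726406.5 mm ≈ 726.4 m.
Far limit Df = s·(H − f)/(H − s) = 179000 × (726406.5 − 600) / (726406.5 − 179000) = 179000 × 725806.5 / 547406.5 ≈ 237336 mm ≈ 237 m.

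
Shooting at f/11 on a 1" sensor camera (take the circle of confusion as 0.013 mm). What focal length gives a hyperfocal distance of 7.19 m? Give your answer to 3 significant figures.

From H = f²/(N·c) + f, with f ≪ H: f ≈ √(H·N·c) = √(7190 × 11 × 0.013) = √1028.2 ≈ 32.07 mm.
Exact: f² + N·c·f − N·c·H = 0 ⇒ f = (−N·c + √((N·c)² + 4·N·c·H))/2 = (−0.143 + √4112.7)/2 ≈ 31.994 mm ≈ 32.0 mm.

32.0 mm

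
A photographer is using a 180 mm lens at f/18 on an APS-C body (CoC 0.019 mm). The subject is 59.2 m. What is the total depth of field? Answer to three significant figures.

Hyperfocal distance H = f²/(N·c) + f = 180²/(18 × 0.019) + 180 = 32400/0.342 + 180 ≈ 94916.8 mm ≈ 94.92 m.
Near limit Dn = s·(H − f)/(H + s − 2f) = 59200 × (94916.8 − 180) / (94916.8 + 59200 − 2 × 180) = 59200 × 94736.8 / 153756.8 ≈ 36476 mm.
Far limit Df = s·(H − f)/(H − s) = 59200 × (94916.8 − 180) / (94916.8 − 59200) = 59200 × 94736.8 / 35716.8 ≈ 157025 mm.
Depth of field = Df − Dn = 157025 − 36476 ≈ 120549 mm ≈ 121 m.

121 m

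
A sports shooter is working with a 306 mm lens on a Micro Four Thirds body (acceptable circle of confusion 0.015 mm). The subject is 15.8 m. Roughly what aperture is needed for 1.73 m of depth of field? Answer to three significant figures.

f/22

Write h = H − f = f²/(N·c). The thin-lens limits are Dn = s·h/(h + (s−f)) and Df = s·h/(h − (s−f)), so DoF = Df − Dn = 2·s·(s−f)·h / (h² − (s−f)²).
That is a quadratic in h: DoF·h² − 2·s·(s−f)·h − DoF·(s−f)² = 0 ⇒ h = (s−f)·(s + √(s² + DoF²)) / DoF = 15494 × (15800 + √(15800² + 1730²)) / 1730 = 15494 × (15800 + 15894.4) / 1730 ≈ 283858 mm.
Then N = f²/(c·h) = 306² / (0.015 × 283858) = 93636 / 4257.9 ≈ 22.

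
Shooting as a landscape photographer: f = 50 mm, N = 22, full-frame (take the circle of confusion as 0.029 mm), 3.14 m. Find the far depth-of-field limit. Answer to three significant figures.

14.9 m

Hyperfocal distance H = f²/(N·c) + f = 50²/(22 × 0.029) + 50 = 2500/0.638 + 50 ≈ 3968.5 mm ≈ 3.968 m.
Far limit Df = s·(H − f)/(H − s) = 3140 × (3968.5 − 50) / (3968.5 − 3140) = 3140 × 3918.5 / 828.5 ≈ 14851 mm ≈ 14.9 m.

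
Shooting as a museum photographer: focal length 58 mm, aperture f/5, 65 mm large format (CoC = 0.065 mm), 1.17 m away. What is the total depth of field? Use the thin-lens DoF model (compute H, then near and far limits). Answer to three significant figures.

Hyperfocal distance H = f²/(N·c) + f = 58²/(5 × 0.065) + 58 = 3364/0.325 + 58 ≈ 10408.8 mm ≈ 10.41 m.
Near limit Dn = s·(H − f)/(H + s − 2f) = 1170 × (10408.8 − 58) / (10408.8 + 1170 − 2 × 58) = 1170 × 10350.8 / 11462.8 ≈ 1056.50 mm.
Far limit Df = s·(H − f)/(H − s) = 1170 × (10408.8 − 58) / (10408.8 − 1170) = 1170 × 10350.8 / 9238.8 ≈ 1310.82 mm.
Depth of field = Df − Dn = 1310.82 − 1056.50 ≈ 254.32 mm.

254 mm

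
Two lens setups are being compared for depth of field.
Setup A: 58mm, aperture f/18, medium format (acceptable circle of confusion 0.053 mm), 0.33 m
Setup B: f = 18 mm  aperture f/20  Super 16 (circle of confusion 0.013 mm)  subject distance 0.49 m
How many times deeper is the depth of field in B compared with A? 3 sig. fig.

Setup A: H = 58²/(18×0.053) + 58 ≈ 3584.2 mm; DoF = Df − Dn = 357.583 − 306.368 ≈ 51.215 mm.
Setup B: H = 18²/(20×0.013) + 18 ≈ 1264.2 mm; DoF = Df − Dn = 788.75 − 355.39 ≈ 433.36 mm.
Ratio = 433.36 / 51.215 ≈ 8.46.

8.46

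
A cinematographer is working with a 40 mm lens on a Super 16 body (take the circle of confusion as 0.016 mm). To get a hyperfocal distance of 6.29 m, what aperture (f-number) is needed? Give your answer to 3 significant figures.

Rearrange H = f²/(N·c) + f for N: N = f² / ((H − f)·c).
N = 40² / ((6290 − 40) × 0.016) = 1600 / 100.0 ≈ 16.

f/16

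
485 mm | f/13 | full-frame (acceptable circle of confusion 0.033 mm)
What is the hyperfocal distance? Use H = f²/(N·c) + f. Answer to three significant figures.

Hyperfocal distance H = f²/(N·c) + f = 485²/(13 × 0.033) + 485 = 235225/0.429 + 485 ≈ 548795.0 mm ≈ 549 m.

549 m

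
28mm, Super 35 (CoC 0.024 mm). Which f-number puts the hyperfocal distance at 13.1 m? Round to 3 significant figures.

Rearrange H = f²/(N·c) + f for N: N = f² / ((H − f)·c).
N = 28² / ((13100 − 28) × 0.024) = 784 / 313.7 ≈ 2.50.

f/2.50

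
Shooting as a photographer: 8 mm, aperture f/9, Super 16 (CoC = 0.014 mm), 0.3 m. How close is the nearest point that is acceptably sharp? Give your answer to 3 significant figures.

190 mm

Hyperfocal distance H = f²/(N·c) + f = 8²/(9 × 0.014) + 8 = 64/0.126 + 8 ≈ 515.9 mm ≈ 0.516 m.
Near limit Dn = s·(H − f)/(H + s − 2f) = 300 × (515.9 − 8) / (515.9 + 300 − 2 × 8) = 300 × 507.9 / 799.9 ≈ 190.49 mm.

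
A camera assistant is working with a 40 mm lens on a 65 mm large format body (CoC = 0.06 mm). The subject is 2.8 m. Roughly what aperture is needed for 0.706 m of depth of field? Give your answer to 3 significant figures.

f/1.20

Write h = H − f = f²/(N·c). The thin-lens limits are Dn = s·h/(h + (s−f)) and Df = s·h/(h − (s−f)), so DoF = Df − Dn = 2·s·(s−f)·h / (h² − (s−f)²).
That is a quadratic in h: DoF·h² − 2·s·(s−f)·h − DoF·(s−f)² = 0 ⇒ h = (s−f)·(s + √(s² + DoF²)) / DoF = 2760 × (2800 + √(2800² + 706²)) / 706 = 2760 × (2800 + 2887.64) / 706 ≈ 22235 mm.
Then N = f²/(c·h) = 40² / (0.06 × 22235) = 1600 / 1334.1 ≈ 1.20.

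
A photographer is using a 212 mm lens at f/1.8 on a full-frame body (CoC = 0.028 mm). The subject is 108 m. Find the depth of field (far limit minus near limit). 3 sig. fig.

26.5 m

Hyperfocal distance H = f²/(N·c) + f = 212²/(1.8 × 0.028) + 212 = 44944/0.0504 + 212 ≈ 891958.0 mm ≈ 892.0 m.
Near limit Dn = s·(H − f)/(H + s − 2f) = 108000 × (891958.0 − 212) / (891958.0 + 108000 − 2 × 212) = 108000 × 891746.0 / 999534.0 ≈ 96353 mm.
Far limit Df = s·(H − f)/(H − s) = 108000 × (891958.0 − 212) / (891958.0 − 108000) = 108000 × 891746.0 / 783958.0 ≈ 122849 mm.
Depth of field = Df − Dn = 122849 − 96353 ≈ 26496 mm ≈ 26.5 m.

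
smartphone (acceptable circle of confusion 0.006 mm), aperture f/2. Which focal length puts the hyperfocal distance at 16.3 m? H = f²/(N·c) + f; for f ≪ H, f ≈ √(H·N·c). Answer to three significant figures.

From H = f²/(N·c) + f, with f ≪ H: f ≈ √(H·N·c) = √(16300 × 2 × 0.006) = √195.60 ≈ 13.99 mm.
The +f correction barely moves this — solving exactly, f² + N·c·f − N·c·H = 0 ⇒ f = (−N·c + √((N·c)² + 4·N·c·H))/2 = (−0.012 + √782.40)/2 ≈ 13.980 mm, so f ≈ 14.0 mm.

14.0 mm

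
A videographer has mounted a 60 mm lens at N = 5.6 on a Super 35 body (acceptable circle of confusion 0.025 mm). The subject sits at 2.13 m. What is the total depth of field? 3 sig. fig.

345 mm

Hyperfocal distance H = f²/(N·c) + f = 60²/(5.6 × 0.025) + 60 = 3600/0.14 + 60 ≈ 25774.3 mm ≈ 25.77 m.
Near limit Dn = s·(H − f)/(H + s − 2f) = 2130 × (25774.3 − 60) / (25774.3 + 2130 − 2 × 60) = 2130 × 25714.3 / 27784.3 ≈ 1971.31 mm.
Far limit Df = s·(H − f)/(H − s) = 2130 × (25774.3 − 60) / (25774.3 − 2130) = 2130 × 25714.3 / 23644.3 ≈ 2316.48 mm.
Depth of field = Df − Dn = 2316.48 − 1971.31 ≈ 345.17 mm.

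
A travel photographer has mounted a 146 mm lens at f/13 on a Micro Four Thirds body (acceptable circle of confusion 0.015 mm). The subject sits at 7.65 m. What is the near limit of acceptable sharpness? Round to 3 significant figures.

Hyperfocal distance H = f²/(N·c) + f = 146²/(13 × 0.015) + 146 = 21316/0.195 + 146 ≈ 109458.8 mm ≈ 109.5 m.
Near limit Dn = s·(H − f)/(H + s − 2f) = 7650 × (109458.8 − 146) / (109458.8 + 7650 − 2 × 146) = 7650 × 109312.8 / 116816.8 ≈ 7158.6 mm ≈ 7.16 m.

7.16 m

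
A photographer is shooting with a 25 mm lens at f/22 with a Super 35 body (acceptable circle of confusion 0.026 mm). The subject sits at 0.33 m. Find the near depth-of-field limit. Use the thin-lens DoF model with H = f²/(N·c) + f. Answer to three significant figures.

258 mm

Hyperfocal distance H = f²/(N·c) + f = 25²/(22 × 0.026) + 25 = 625/0.572 + 25 ≈ 1117.7 mm ≈ 1.118 m.
Near limit Dn = s·(H − f)/(H + s − 2f) = 330 × (1117.7 − 25) / (1117.7 + 330 − 2 × 25) = 330 × 1092.7 / 1397.7 ≈ 257.99 mm.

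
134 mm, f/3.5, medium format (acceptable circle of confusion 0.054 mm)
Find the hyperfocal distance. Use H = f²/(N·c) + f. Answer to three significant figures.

95.1 m

Hyperfocal distance H = f²/(N·c) + f = 134²/(3.5 × 0.054) + 134 = 17956/0.189 + 134 ≈ 95139.3 mm ≈ 95.1 m.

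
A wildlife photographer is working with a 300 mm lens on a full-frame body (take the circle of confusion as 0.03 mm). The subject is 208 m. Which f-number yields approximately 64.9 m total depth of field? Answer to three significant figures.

f/2.20

Write h = H − f = f²/(N·c). The thin-lens limits are Dn = s·h/(h + (s−f)) and Df = s·h/(h − (s−f)), so DoF = Df − Dn = 2·s·(s−f)·h / (h² − (s−f)²).
That is a quadratic in h: DoF·h² − 2·s·(s−f)·h − DoF·(s−f)² = 0 ⇒ h = (s−f)·(s + √(s² + DoF²)) / DoF = 207700 × (208000 + √(208000² + 64900²)) / 64900 = 207700 × (208000 + 217890) / 64900 ≈ 1362979 mm.
Then N = f²/(c·h) = 300² / (0.03 × 1362979) = 90000 / 40889 ≈ 2.20.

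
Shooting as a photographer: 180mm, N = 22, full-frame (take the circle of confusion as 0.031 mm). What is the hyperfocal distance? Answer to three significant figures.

47.7 m

Hyperfocal distance H = f²/(N·c) + f = 180²/(22 × 0.031) + 180 = 32400/0.682 + 180 ≈ 47687.3 mm ≈ 47.7 m.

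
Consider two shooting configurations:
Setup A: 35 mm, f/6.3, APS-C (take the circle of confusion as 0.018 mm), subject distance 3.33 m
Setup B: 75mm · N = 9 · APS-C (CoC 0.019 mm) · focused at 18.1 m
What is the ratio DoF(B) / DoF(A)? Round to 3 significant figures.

Setup A: H = 35²/(6.3×0.018) + 35 ≈ 10837.5 mm; DoF = Df − Dn = 4791.5 − 2551.7 ≈ 2239.8 mm.
Setup B: H = 75²/(9×0.019) + 75 ≈ 32969.7 mm; DoF = Df − Dn = 40041 − 11693 ≈ 28348 mm.
Ratio = 28348 / 2239.8 ≈ 12.7.

12.7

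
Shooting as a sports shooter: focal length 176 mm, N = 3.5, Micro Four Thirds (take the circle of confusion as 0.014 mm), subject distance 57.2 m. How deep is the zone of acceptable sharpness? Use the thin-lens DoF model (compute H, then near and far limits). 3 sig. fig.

10.4 m

Hyperfocal distance H = f²/(N·c) + f = 176²/(3.5 × 0.014) + 176 = 30976/0.049 + 176 ≈ 632339.3 mm ≈ 632.3 m.
Near limit Dn = s·(H − f)/(H + s − 2f) = 57200 × (632339.3 − 176) / (632339.3 + 57200 − 2 × 176) = 57200 × 632163.3 / 689187.3 ≈ 52467 mm.
Far limit Df = s·(H − f)/(H − s) = 57200 × (632339.3 − 176) / (632339.3 − 57200) = 57200 × 632163.3 / 575139.3 ≈ 62871 mm.
Depth of field = Df − Dn = 62871 − 52467 ≈ 10404 mm ≈ 10.4 m.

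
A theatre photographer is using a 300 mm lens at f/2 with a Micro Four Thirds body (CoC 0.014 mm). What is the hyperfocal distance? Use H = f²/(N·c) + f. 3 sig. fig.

3210 m

Hyperfocal distance H = f²/(N·c) + f = 300²/(2 × 0.014) + 300 = 90000/0.028 + 300 ≈ 3214585.7 mm ≈ 3210 m.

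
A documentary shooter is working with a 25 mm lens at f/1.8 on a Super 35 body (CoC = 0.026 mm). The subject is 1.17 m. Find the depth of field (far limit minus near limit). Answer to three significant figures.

202 mm

Hyperfocal distance H = f²/(N·c) + f = 25²/(1.8 × 0.026) + 25 = 625/0.0468 + 25 ≈ 13379.7 mm ≈ 13.38 m.
Near limit Dn = s·(H − f)/(H + s − 2f) = 1170 × (13379.7 − 25) / (13379.7 + 1170 − 2 × 25) = 1170 × 13354.7 / 14499.7 ≈ 1077.61 mm.
Far limit Df = s·(H − f)/(H − s) = 1170 × (13379.7 − 25) / (13379.7 − 1170) = 1170 × 13354.7 / 12209.7 ≈ 1279.72 mm.
Depth of field = Df − Dn = 1279.72 − 1077.61 ≈ 202.11 mm.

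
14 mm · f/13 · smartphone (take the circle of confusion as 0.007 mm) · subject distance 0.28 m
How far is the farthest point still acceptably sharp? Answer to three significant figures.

Hyperfocal distance H = f²/(N·c) + f = 14²/(13 × 0.007) + 14 = 196/0.091 + 14 ≈ 2167.8 mm ≈ 2.168 m.
Far limit Df = s·(H − f)/(H − s) = 280 × (2167.8 − 14) / (2167.8 − 280) = 280 × 2153.8 / 1887.8 ≈ 319.45 mm.

319 mm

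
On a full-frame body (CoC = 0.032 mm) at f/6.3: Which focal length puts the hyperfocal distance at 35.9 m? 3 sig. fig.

85.0 mm

From H = f²/(N·c) + f, with f ≪ H: f ≈ √(H·N·c) = √(35900 × 6.3 × 0.032) = √7237.4 ≈ 85.07 mm.
Exact: f² + N·c·f − N·c·H = 0 ⇒ f = (−N·c + √((N·c)² + 4·N·c·H))/2 = (−0.2016 + √28950)/2 ≈ 84.972 mm ≈ 85.0 mm.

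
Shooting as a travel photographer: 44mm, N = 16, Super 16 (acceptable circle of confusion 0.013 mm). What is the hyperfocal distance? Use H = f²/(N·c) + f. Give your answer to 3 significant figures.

Hyperfocal distance H = f²/(N·c) + f = 44²/(16 × 0.013) + 44 = 1936/0.208 + 44 ≈ 9351.7 mm ≈ 9.35 m.

9.35 m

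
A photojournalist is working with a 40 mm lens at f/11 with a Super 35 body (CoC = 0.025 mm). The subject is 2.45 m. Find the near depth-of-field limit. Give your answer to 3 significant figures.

Hyperfocal distance H = f²/(N·c) + f = 40²/(11 × 0.025) + 40 = 1600/0.275 + 40 ≈ 5858.2 mm ≈ 5.858 m.
Near limit Dn = s·(H − f)/(H + s − 2f) = 2450 × (5858.2 − 40) / (5858.2 + 2450 − 2 × 40) = 2450 × 5818.2 / 8228.2 ≈ 1732.4 mm ≈ 1.73 m.

1.73 m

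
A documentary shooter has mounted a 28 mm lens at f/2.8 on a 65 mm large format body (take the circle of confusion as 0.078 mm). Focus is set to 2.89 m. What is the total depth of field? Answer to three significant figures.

12.6 m

Hyperfocal distance H = f²/(N·c) + f = 28²/(2.8 × 0.078) + 28 = 784/0.2184 + 28 ≈ 3617.7 mm ≈ 3.618 m.
Near limit Dn = s·(H − f)/(H + s − 2f) = 2890 × (3617.7 − 28) / (3617.7 + 2890 − 2 × 28) = 2890 × 3589.7 / 6451.7 ≈ 1608 mm.
Far limit Df = s·(H − f)/(H − s) = 2890 × (3617.7 − 28) / (3617.7 − 2890) = 2890 × 3589.7 / 727.7 ≈ 14256 mm.
Depth of field = Df − Dn = 14256 − 1608 ≈ 12648 mm ≈ 12.6 m.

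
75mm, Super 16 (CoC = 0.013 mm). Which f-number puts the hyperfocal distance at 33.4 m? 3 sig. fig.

f/13

Rearrange H = f²/(N·c) + f for N: N = f² / ((H − f)·c).
N = 75² / ((33400 − 75) × 0.013) = 5625 / 433.2 ≈ 13.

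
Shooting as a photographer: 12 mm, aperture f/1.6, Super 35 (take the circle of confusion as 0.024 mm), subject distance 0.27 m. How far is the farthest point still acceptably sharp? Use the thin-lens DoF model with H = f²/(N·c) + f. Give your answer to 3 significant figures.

Hyperfocal distance H = f²/(N·c) + f = 12²/(1.6 × 0.024) + 12 = 144/0.0384 + 12 ≈ 3762.0 mm ≈ 3.762 m.
Far limit Df = s·(H − f)/(H − s) = 270 × (3762.0 − 12) / (3762.0 − 270) = 270 × 3750.0 / 3492.0 ≈ 289.95 mm.

290 mm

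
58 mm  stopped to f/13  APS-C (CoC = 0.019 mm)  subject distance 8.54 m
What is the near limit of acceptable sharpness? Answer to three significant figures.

Hyperfocal distance H = f²/(N·c) + f = 58²/(13 × 0.019) + 58 = 3364/0.247 + 58 ≈ 13677.4 mm ≈ 13.68 m.
Near limit Dn = s·(H − f)/(H + s − 2f) = 8540 × (13677.4 − 58) / (13677.4 + 8540 − 2 × 58) = 8540 × 13619.4 / 22101.4 ≈ 5262.6 mm ≈ 5.26 m.

5.26 m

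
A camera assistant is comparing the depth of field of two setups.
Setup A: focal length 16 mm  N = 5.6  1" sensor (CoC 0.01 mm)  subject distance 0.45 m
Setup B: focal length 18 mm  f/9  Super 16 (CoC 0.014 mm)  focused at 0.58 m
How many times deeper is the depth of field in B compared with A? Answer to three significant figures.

3.09

Setup A: H = 16²/(5.6×0.01) + 16 ≈ 4587.4 mm; DoF = Df − Dn = 497.203 − 410.982 ≈ 86.221 mm.
Setup B: H = 18²/(9×0.014) + 18 ≈ 2589.4 mm; DoF = Df − Dn = 742.22 − 475.97 ≈ 266.25 mm.
Ratio = 266.25 / 86.221 ≈ 3.09.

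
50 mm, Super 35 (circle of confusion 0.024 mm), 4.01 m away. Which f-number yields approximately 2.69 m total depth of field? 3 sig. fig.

Write h = H − f = f²/(N·c). The thin-lens limits are Dn = s·h/(h + (s−f)) and Df = s·h/(h − (s−f)), so DoF = Df − Dn = 2·s·(s−f)·h / (h² − (s−f)²).
That is a quadratic in h: DoF·h² − 2·s·(s−f)·h − DoF·(s−f)² = 0 ⇒ h = (s−f)·(s + √(s² + DoF²)) / DoF = 3960 × (4010 + √(4010² + 2690²)) / 2690 = 3960 × (4010 + 4828.69) / 2690 ≈ 13012 mm.
Then N = f²/(c·h) = 50² / (0.024 × 13012) = 2500 / 312.28 ≈ 8.01.

f/8.01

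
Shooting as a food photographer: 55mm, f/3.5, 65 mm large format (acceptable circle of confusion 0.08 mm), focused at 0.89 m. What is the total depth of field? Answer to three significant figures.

138 mm

Hyperfocal distance H = f²/(N·c) + f = 55²/(3.5 × 0.08) + 55 = 3025/0.28 + 55 ≈ 10858.6 mm ≈ 10.86 m.
Near limit Dn = s·(H − f)/(H + s − 2f) = 890 × (10858.6 − 55) / (10858.6 + 890 − 2 × 55) = 890 × 10803.6 / 11638.6 ≈ 826.15 mm.
Far limit Df = s·(H − f)/(H − s) = 890 × (10858.6 − 55) / (10858.6 − 890) = 890 × 10803.6 / 9968.6 ≈ 964.55 mm.
Depth of field = Df − Dn = 964.55 − 826.15 ≈ 138.40 mm.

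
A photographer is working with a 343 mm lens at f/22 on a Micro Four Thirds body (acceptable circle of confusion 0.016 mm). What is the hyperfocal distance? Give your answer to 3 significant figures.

335 m

Hyperfocal distance H = f²/(N·c) + f = 343²/(22 × 0.016) + 343 = 117649/0.352 + 343 ≈ 334573.1 mm ≈ 335 m.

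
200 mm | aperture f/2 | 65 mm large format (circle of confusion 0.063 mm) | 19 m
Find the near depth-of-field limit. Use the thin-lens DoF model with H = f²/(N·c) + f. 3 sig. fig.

17.9 m

Hyperfocal distance H = f²/(N·c) + f = 200²/(2 × 0.063) + 200 = 40000/0.126 + 200 ≈ 317660.3 mm ≈ 317.7 m.
Near limit Dn = s·(H − f)/(H + s − 2f) = 19000 × (317660.3 − 200) / (317660.3 + 19000 − 2 × 200) = 19000 × 317460.3 / 336260.3 ≈ 17938 mm ≈ 17.9 m.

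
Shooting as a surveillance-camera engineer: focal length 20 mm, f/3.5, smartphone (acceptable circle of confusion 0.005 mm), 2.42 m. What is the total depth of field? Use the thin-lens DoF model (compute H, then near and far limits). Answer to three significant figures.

0.514 m

Hyperfocal distance H = f²/(N·c) + f = 20²/(3.5 × 0.005) + 20 = 400/0.0175 + 20 ≈ 22877.1 mm ≈ 22.88 m.
Near limit Dn = s·(H − f)/(H + s − 2f) = 2420 × (22877.1 − 20) / (22877.1 + 2420 − 2 × 20) = 2420 × 22857.1 / 25257.1 ≈ 2190.05 mm.
Far limit Df = s·(H − f)/(H − s) = 2420 × (22877.1 − 20) / (22877.1 − 2420) = 2420 × 22857.1 / 20457.1 ≈ 2703.91 mm.
Depth of field = Df − Dn = 2703.91 − 2190.05 ≈ 513.86 mm ≈ 0.514 m.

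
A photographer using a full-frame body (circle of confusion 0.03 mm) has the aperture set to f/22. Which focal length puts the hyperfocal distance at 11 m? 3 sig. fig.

84.9 mm

From H = f²/(N·c) + f, with f ≪ H: f ≈ √(H·N·c) = √(11000 × 22 × 0.03) = √7260.0 ≈ 85.21 mm.
Exact: f² + N·c·f − N·c·H = 0 ⇒ f = (−N·c + √((N·c)² + 4·N·c·H))/2 = (−0.66 + √29040)/2 ≈ 84.876 mm ≈ 84.9 mm.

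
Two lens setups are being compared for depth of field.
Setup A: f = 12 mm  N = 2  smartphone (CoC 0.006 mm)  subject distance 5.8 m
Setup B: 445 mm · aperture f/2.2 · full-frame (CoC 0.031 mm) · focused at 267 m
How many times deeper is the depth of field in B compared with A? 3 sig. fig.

6.78

Setup A: H = 12²/(2×0.006) + 12 ≈ 12012.0 mm; DoF = Df − Dn = 11204.1 − 3912.8 ≈ 7291.3 mm.
Setup B: H = 445²/(2.2×0.031) + 445 ≈ 2904037.4 mm; DoF = Df − Dn = 293989 − 244550 ≈ 49439 mm.
Ratio = 49439 / 7291.3 ≈ 6.78.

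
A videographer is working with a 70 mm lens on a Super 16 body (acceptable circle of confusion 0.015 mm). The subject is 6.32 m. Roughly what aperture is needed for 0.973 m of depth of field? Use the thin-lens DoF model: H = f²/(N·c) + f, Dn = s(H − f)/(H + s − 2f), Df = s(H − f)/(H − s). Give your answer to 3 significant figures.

f/4

Write h = H − f = f²/(N·c). The thin-lens limits are Dn = s·h/(h + (s−f)) and Df = s·h/(h − (s−f)), so DoF = Df − Dn = 2·s·(s−f)·h / (h² − (s−f)²).
That is a quadratic in h: DoF·h² − 2·s·(s−f)·h − DoF·(s−f)² = 0 ⇒ h = (s−f)·(s + √(s² + DoF²)) / DoF = 6250 × (6320 + √(6320² + 973²)) / 973 = 6250 × (6320 + 6394.46) / 973 ≈ 81670 mm.
Then N = f²/(c·h) = 70² / (0.015 × 81670) = 4900 / 1225.1 ≈ 4.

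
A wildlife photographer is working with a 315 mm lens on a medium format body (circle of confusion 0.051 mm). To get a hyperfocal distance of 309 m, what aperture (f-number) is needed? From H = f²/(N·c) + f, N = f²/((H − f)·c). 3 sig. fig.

f/6.30

Rearrange H = f²/(N·c) + f for N: N = f² / ((H − f)·c).
N = 315² / ((309000 − 315) × 0.051) = 99225 / 15743 ≈ 6.30.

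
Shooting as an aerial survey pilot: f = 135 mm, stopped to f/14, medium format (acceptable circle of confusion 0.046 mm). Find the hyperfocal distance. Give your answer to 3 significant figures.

Hyperfocal distance H = f²/(N·c) + f = 135²/(14 × 0.046) + 135 = 18225/0.644 + 135 ≈ 28434.7 mm ≈ 28.4 m.

28.4 m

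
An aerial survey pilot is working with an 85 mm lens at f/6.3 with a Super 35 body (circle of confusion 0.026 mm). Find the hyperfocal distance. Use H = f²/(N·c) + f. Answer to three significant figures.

44.2 m

Hyperfocal distance H = f²/(N·c) + f = 85²/(6.3 × 0.026) + 85 = 7225/0.1638 + 85 ≈ 44193.7 mm ≈ 44.2 m.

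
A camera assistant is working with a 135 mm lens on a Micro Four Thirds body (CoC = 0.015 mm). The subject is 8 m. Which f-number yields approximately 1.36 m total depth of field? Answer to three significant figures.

f/13

Write h = H − f = f²/(N·c). The thin-lens limits are Dn = s·h/(h + (s−f)) and Df = s·h/(h − (s−f)), so DoF = Df − Dn = 2·s·(s−f)·h / (h² − (s−f)²).
That is a quadratic in h: DoF·h² − 2·s·(s−f)·h − DoF·(s−f)² = 0 ⇒ h = (s−f)·(s + √(s² + DoF²)) / DoF = 7865 × (8000 + √(8000² + 1360²)) / 1360 = 7865 × (8000 + 8114.78) / 1360 ≈ 93193 mm.
Then N = f²/(c·h) = 135² / (0.015 × 93193) = 18225 / 1397.9 ≈ 13.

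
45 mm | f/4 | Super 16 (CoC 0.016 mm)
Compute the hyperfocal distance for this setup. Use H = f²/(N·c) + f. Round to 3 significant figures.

31.7 m

Hyperfocal distance H = f²/(N·c) + f = 45²/(4 × 0.016) + 45 = 2025/0.064 + 45 ≈ 31685.6 mm ≈ 31.7 m.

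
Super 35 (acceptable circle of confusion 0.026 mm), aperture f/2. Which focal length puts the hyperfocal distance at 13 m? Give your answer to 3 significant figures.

From H = f²/(N·c) + f, with f ≪ H: f ≈ √(H·N·c) = √(13000 × 2 × 0.026) = √676.00 ≈ 26.00 mm.
The +f correction barely moves this — solving exactly, f² + N·c·f − N·c·H = 0 ⇒ f = (−N·c + √((N·c)² + 4·N·c·H))/2 = (−0.052 + √2704.0)/2 ≈ 25.974 mm, so f ≈ 26.0 mm.

26.0 mm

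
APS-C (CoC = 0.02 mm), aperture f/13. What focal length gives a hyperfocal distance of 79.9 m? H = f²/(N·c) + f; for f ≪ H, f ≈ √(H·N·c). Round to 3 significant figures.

From H = f²/(N·c) + f, with f ≪ H: f ≈ √(H·N·c) = √(79900 × 13 × 0.02) = √20774 ≈ 144.1 mm.
The +f correction barely moves this — solving exactly, f² + N·c·f − N·c·H = 0 ⇒ f = (−N·c + √((N·c)² + 4·N·c·H))/2 = (−0.26 + √83096)/2 ≈ 144.00 mm, so f ≈ 144 mm.

144 mm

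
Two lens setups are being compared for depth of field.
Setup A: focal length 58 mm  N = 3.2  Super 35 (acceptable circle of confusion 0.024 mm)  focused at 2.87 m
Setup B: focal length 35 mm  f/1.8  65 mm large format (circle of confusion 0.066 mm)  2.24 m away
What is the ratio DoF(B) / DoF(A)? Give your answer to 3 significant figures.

Setup A: H = 58²/(3.2×0.024) + 58 ≈ 43860.1 mm; DoF = Df − Dn = 3066.89 − 2696.87 ≈ 370.02 mm.
Setup B: H = 35²/(1.8×0.066) + 35 ≈ 10346.4 mm; DoF = Df − Dn = 2849.3 − 1845.4 ≈ 1003.9 mm.
Ratio = 1003.9 / 370.02 ≈ 2.71.

2.71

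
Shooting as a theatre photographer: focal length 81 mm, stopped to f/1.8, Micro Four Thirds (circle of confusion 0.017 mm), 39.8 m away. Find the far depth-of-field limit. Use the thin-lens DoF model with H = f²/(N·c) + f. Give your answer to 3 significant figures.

48.8 m

Hyperfocal distance H = f²/(N·c) + f = 81²/(1.8 × 0.017) + 81 = 6561/0.0306 + 81 ≈ 214492.8 mm ≈ 214.5 m.
Far limit Df = s·(H − f)/(H − s) = 39800 × (214492.8 − 81) / (214492.8 − 39800) = 39800 × 214411.8 / 174692.8 ≈ 48849 mm ≈ 48.8 m.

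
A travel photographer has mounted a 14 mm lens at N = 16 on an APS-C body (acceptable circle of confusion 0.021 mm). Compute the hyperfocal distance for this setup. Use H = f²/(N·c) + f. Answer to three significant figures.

0.597 m

Hyperfocal distance H = f²/(N·c) + f = 14²/(16 × 0.021) + 14 = 196/0.336 + 14 ≈ 597.3 mm ≈ 0.597 m.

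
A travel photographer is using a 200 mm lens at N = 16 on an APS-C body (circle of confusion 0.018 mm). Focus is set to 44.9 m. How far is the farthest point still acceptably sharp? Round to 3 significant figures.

Hyperfocal distance H = f²/(N·c) + f = 200²/(16 × 0.018) + 200 = 40000/0.288 + 200 ≈ 139088.9 mm ≈ 139.1 m.
Far limit Df = s·(H − f)/(H − s) = 44900 × (139088.9 − 200) / (139088.9 − 44900) = 44900 × 138888.9 / 94188.9 ≈ 66209 mm ≈ 66.2 m.

66.2 m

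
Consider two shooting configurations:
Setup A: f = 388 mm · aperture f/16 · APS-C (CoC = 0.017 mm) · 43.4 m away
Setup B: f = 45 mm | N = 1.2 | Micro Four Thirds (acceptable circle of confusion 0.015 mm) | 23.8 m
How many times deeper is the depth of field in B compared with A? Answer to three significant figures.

1.55

Setup A: H = 388²/(16×0.017) + 388 ≈ 553858.6 mm; DoF = Df − Dn = 47056.9 − 40270.5 ≈ 6786.4 mm.
Setup B: H = 45²/(1.2×0.015) + 45 ≈ 112545.0 mm; DoF = Df − Dn = 30171 − 19651 ≈ 10520 mm.
Ratio = 10520 / 6786.4 ≈ 1.55.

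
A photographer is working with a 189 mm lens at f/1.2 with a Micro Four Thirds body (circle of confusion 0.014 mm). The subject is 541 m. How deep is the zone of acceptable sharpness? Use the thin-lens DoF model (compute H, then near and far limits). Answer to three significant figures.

294 m

Hyperfocal distance H = f²/(N·c) + f = 189²/(1.2 × 0.014) + 189 = 35721/0.0168 + 189 ≈ 2126439.0 mm ≈ 2126 m.
Near limit Dn = s·(H − f)/(H + s − 2f) = 541000 × (2126439.0 − 189) / (2126439.0 + 541000 − 2 × 189) = 541000 × 2126250.0 / 2667061.0 ≈ 431299 mm.
Far limit Df = s·(H − f)/(H − s) = 541000 × (2126439.0 − 189) / (2126439.0 − 541000) = 541000 × 2126250.0 / 1585439.0 ≈ 725541 mm.
Depth of field = Df − Dn = 725541 − 431299 ≈ 294242 mm ≈ 294 m.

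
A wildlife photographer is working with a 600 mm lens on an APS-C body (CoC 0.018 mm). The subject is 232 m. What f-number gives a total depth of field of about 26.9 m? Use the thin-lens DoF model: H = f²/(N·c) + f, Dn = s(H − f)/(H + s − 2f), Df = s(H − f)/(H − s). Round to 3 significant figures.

f/4.99

Write h = H − f = f²/(N·c). The thin-lens limits are Dn = s·h/(h + (s−f)) and Df = s·h/(h − (s−f)), so DoF = Df − Dn = 2·s·(s−f)·h / (h² − (s−f)²).
That is a quadratic in h: DoF·h² − 2·s·(s−f)·h − DoF·(s−f)² = 0 ⇒ h = (s−f)·(s + √(s² + DoF²)) / DoF = 231400 × (232000 + √(232000² + 26900²)) / 26900 = 231400 × (232000 + 233554) / 26900 ≈ 4004805 mm.
Then N = f²/(c·h) = 600² / (0.018 × 4004805) = 360000 / 72086 ≈ 4.99.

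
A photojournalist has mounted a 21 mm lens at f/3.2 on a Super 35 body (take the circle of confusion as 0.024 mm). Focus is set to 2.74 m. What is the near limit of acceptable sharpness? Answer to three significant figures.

1.86 m

Hyperfocal distance H = f²/(N·c) + f = 21²/(3.2 × 0.024) + 21 = 441/0.0768 + 21 ≈ 5763.2 mm ≈ 5.763 m.
Near limit Dn = s·(H − f)/(H + s − 2f) = 2740 × (5763.2 − 21) / (5763.2 + 2740 − 2 × 21) = 2740 × 5742.2 / 8461.2 ≈ 1859.5 mm ≈ 1.86 m.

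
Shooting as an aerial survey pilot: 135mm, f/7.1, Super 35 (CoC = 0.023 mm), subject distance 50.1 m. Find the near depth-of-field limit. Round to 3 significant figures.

Hyperfocal distance H = f²/(N·c) + f = 135²/(7.1 × 0.023) + 135 = 18225/0.1633 + 135 ≈ 111739.4 mm ≈ 111.7 m.
Near limit Dn = s·(H − f)/(H + s − 2f) = 50100 × (111739.4 − 135) / (111739.4 + 50100 − 2 × 135) = 50100 × 111604.4 / 161569.4 ≈ 34607 mm ≈ 34.6 m.

34.6 m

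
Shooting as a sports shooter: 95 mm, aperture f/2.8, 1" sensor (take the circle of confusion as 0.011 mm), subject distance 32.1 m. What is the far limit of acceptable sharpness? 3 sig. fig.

Hyperfocal distance H = f²/(N·c) + f = 95²/(2.8 × 0.011) + 95 = 9025/0.0308 + 95 ≈ 293114.5 mm ≈ 293.1 m.
Far limit Df = s·(H − f)/(H − s) = 32100 × (293114.5 − 95) / (293114.5 − 32100) = 32100 × 293019.5 / 261014.5 ≈ 36036 mm ≈ 36.0 m.

36.0 m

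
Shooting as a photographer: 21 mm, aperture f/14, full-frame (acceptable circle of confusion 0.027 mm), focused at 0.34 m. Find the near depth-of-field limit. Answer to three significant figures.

Hyperfocal distance H = f²/(N·c) + f = 21²/(14 × 0.027) + 21 = 441/0.378 + 21 ≈ 1187.7 mm ≈ 1.188 m.
Near limit Dn = s·(H − f)/(H + s − 2f) = 340 × (1187.7 − 21) / (1187.7 + 340 − 2 × 21) = 340 × 1166.7 / 1485.7 ≈ 267.00 mm.

267 mm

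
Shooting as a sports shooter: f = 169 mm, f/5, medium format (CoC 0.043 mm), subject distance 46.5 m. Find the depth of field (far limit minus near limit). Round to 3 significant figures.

Hyperfocal distance H = f²/(N·c) + f = 169²/(5 × 0.043) + 169 = 28561/0.215 + 169 ≈ 133010.9 mm ≈ 133.0 m.
Near limit Dn = s·(H − f)/(H + s − 2f) = 46500 × (133010.9 − 169) / (133010.9 + 46500 − 2 × 169) = 46500 × 132841.9 / 179172.9 ≈ 34476 mm.
Far limit Df = s·(H − f)/(H − s) = 46500 × (133010.9 − 169) / (133010.9 − 46500) = 46500 × 132841.9 / 86510.9 ≈ 71403 mm.
Depth of field = Df − Dn = 71403 − 34476 ≈ 36927 mm ≈ 36.9 m.

36.9 m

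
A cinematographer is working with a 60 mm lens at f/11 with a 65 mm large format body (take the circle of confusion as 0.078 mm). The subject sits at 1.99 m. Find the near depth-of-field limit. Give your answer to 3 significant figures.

1.36 m

Hyperfocal distance H = f²/(N·c) + f = 60²/(11 × 0.078) + 60 = 3600/0.858 + 60 ≈ 4255.8 mm ≈ 4.256 m.
Near limit Dn = s·(H − f)/(H + s − 2f) = 1990 × (4255.8 − 60) / (4255.8 + 1990 − 2 × 60) = 1990 × 4195.8 / 6125.8 ≈ 1363.0 mm ≈ 1.36 m.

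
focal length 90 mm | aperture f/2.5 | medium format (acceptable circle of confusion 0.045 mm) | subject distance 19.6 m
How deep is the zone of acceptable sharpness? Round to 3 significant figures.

11.5 m

Hyperfocal distance H = f²/(N·c) + f = 90²/(2.5 × 0.045) + 90 = 8100/0.1125 + 90 ≈ 72090.0 mm ≈ 72.09 m.
Near limit Dn = s·(H − f)/(H + s − 2f) = 19600 × (72090.0 − 90) / (72090.0 + 19600 − 2 × 90) = 19600 × 72000.0 / 91510.0 ≈ 15421 mm.
Far limit Df = s·(H − f)/(H − s) = 19600 × (72090.0 − 90) / (72090.0 − 19600) = 19600 × 72000.0 / 52490.0 ≈ 26885 mm.
Depth of field = Df − Dn = 26885 − 15421 ≈ 11464 mm ≈ 11.5 m.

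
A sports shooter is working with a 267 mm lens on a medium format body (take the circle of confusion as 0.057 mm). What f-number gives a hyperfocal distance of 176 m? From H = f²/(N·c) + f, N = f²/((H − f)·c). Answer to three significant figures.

f/7.12

Rearrange H = f²/(N·c) + f for N: N = f² / ((H − f)·c).
N = 267² / ((176000 − 267) × 0.057) = 71289 / 10017 ≈ 7.12.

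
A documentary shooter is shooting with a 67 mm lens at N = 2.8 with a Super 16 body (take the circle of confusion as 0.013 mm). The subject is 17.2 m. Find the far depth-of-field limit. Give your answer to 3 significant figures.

Hyperfocal distance H = f²/(N·c) + f = 67²/(2.8 × 0.013) + 67 = 4489/0.0364 + 67 ≈ 123391.2 mm ≈ 123.4 m.
Far limit Df = s·(H − f)/(H − s) = 17200 × (123391.2 − 67) / (123391.2 − 17200) = 17200 × 123324.2 / 106191.2 ≈ 19975 mm ≈ 20.0 m.

20.0 m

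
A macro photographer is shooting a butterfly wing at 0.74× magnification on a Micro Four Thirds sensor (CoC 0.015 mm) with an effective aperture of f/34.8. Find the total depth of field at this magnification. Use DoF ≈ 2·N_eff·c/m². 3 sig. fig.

1.91 mm

At magnification m, DoF ≈ 2·N_eff·c/m² = 2 × 34.8 × 0.015 / 0.74² = 1.044 / 0.5476 ≈ 1.91 mm.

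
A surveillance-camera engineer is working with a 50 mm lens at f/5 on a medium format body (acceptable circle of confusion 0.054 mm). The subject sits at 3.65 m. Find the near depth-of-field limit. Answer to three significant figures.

2.63 m

Hyperfocal distance H = f²/(N·c) + f = 50²/(5 × 0.054) + 50 = 2500/0.27 + 50 ≈ 9309.3 mm ≈ 9.309 m.
Near limit Dn = s·(H − f)/(H + s − 2f) = 3650 × (9309.3 − 50) / (9309.3 + 3650 − 2 × 50) = 3650 × 9259.3 / 12859.3 ≈ 2628.2 mm ≈ 2.63 m.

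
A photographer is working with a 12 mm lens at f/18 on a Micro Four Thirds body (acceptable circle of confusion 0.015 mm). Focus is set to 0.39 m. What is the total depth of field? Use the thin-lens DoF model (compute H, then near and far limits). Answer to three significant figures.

1.11 m

Hyperfocal distance H = f²/(N·c) + f = 12²/(18 × 0.015) + 12 = 144/0.27 + 12 ≈ 545.3 mm ≈ 0.545 m.
Near limit Dn = s·(H − f)/(H + s − 2f) = 390 × (545.3 − 12) / (545.3 + 390 − 2 × 12) = 390 × 533.3 / 911.3 ≈ 228.2 mm.
Far limit Df = s·(H − f)/(H − s) = 390 × (545.3 − 12) / (545.3 − 390) = 390 × 533.3 / 155.3 ≈ 1339.1 mm.
Depth of field = Df − Dn = 1339.1 − 228.2 ≈ 1110.9 mm ≈ 1.11 m.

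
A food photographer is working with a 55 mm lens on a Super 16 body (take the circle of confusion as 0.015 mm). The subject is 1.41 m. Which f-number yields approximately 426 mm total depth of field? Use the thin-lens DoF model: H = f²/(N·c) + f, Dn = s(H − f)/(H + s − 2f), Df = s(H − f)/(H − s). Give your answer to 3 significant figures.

Write h = H − f = f²/(N·c). The thin-lens limits are Dn = s·h/(h + (s−f)) and Df = s·h/(h − (s−f)), so DoF = Df − Dn = 2·s·(s−f)·h / (h² − (s−f)²).
That is a quadratic in h: DoF·h² − 2·s·(s−f)·h − DoF·(s−f)² = 0 ⇒ h = (s−f)·(s + √(s² + DoF²)) / DoF = 1355 × (1410 + √(1410² + 426²)) / 426 = 1355 × (1410 + 1472.95) / 426 ≈ 9169.9 mm.
Then N = f²/(c·h) = 55² / (0.015 × 9169.9) = 3025 / 137.55 ≈ 22.

f/22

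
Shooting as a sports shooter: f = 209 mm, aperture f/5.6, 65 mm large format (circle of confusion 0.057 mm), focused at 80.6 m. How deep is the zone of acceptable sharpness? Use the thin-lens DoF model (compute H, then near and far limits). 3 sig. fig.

Hyperfocal distance H = f²/(N·c) + f = 209²/(5.6 × 0.057) + 209 = 43681/0.3192 + 209 ≈ 137054.2 mm ≈ 137.1 m.
Near limit Dn = s·(H − f)/(H + s − 2f) = 80600 × (137054.2 − 209) / (137054.2 + 80600 − 2 × 209) = 80600 × 136845.2 / 217236.2 ≈ 50773 mm.
Far limit Df = s·(H − f)/(H − s) = 80600 × (137054.2 − 209) / (137054.2 − 80600) = 80600 × 136845.2 / 56454.2 ≈ 195375 mm.
Depth of field = Df − Dn = 195375 − 50773 ≈ 144602 mm ≈ 145 m.

145 m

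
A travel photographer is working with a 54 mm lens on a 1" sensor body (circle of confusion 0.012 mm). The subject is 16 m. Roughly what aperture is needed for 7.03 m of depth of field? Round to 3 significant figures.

Write h = H − f = f²/(N·c). The thin-lens limits are Dn = s·h/(h + (s−f)) and Df = s·h/(h − (s−f)), so DoF = Df − Dn = 2·s·(s−f)·h / (h² − (s−f)²).
That is a quadratic in h: DoF·h² − 2·s·(s−f)·h − DoF·(s−f)² = 0 ⇒ h = (s−f)·(s + √(s² + DoF²)) / DoF = 15946 × (16000 + √(16000² + 7030²)) / 7030 = 15946 × (16000 + 17476.3) / 7030 ≈ 75934 mm.
Then N = f²/(c·h) = 54² / (0.012 × 75934) = 2916 / 911.20 ≈ 3.20.

f/3.20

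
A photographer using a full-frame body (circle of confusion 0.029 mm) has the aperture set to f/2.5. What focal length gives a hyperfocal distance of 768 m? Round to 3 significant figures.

236 mm

From H = f²/(N·c) + f, with f ≪ H: f ≈ √(H·N·c) = √(768000 × 2.5 × 0.029) = √55680 ≈ 236.0 mm.
The +f correction barely moves this — solving exactly, f² + N·c·f − N·c·H = 0 ⇒ f = (−N·c + √((N·c)² + 4·N·c·H))/2 = (−0.0725 + √222720)/2 ≈ 235.93 mm, so f ≈ 236 mm.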